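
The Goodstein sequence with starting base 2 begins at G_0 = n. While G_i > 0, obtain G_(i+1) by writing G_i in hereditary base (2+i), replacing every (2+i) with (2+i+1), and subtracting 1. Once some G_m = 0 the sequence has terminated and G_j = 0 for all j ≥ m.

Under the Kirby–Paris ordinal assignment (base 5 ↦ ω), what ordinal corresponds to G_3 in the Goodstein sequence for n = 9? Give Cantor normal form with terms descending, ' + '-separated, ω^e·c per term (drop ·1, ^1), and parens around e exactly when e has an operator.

step 0: 9 = 2^(2 + 1) + 1; sub 3 for 2: 3^(3 + 1) + 1; = 82; G_1 = 82−1 = 81
step 1: 81 = 3^(3 + 1); sub 4 for 3: 4^(4 + 1); = 1024; G_2 = 1024−1 = 1023
step 2: 1023 = 3·4^4 + 3·4^3 + 3·4^2 + 3·4 + 3; sub 5 for 4: 3·5^5 + 3·5^3 + 3·5^2 + 3·5 + 3; = 9843; G_3 = 9843−1 = 9842
step 3: 9842 = 3·5^5 + 3·5^3 + 3·5^2 + 3·5 + 2; sub 6 for 5: 3·6^6 + 3·6^3 + 3·6^2 + 3·6 + 2; = 140744; G_4 = 140744−1 = 140743

ω^ω·3 + ω^3·3 + ω^2·3 + ω·3 + 2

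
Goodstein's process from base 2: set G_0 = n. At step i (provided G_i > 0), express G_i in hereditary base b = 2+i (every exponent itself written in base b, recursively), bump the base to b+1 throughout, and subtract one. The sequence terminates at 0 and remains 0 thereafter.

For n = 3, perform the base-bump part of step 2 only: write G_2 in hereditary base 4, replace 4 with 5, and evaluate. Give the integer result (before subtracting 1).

G_0=3  [base 2] 2 + 1  →[2↦3]→  3 + 1 = 4  −1 ⇒ G_1=3
G_1=3  [base 3] 3  →[3↦4]→  4 = 4  −1 ⇒ G_2=3
G_2=3  [base 4] 3  →[4↦5]→  3 = 3  −1 ⇒ G_3=2

3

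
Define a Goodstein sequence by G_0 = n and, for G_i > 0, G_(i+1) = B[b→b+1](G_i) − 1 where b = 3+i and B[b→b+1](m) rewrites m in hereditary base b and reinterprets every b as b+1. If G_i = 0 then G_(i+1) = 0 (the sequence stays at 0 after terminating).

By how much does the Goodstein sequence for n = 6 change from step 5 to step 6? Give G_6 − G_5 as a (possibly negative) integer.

-1

G_0 = 6. HB_3(6) = 2·3. Bump = 8. G_1 = 7.
G_1 = 7. HB_4(7) = 4 + 3. Bump = 8. G_2 = 7.
G_2 = 7. HB_5(7) = 5 + 2. Bump = 8. G_3 = 7.
G_3 = 7. HB_6(7) = 6 + 1. Bump = 8. G_4 = 7.
G_4 = 7. HB_7(7) = 7. Bump = 8. G_5 = 7.
G_5 = 7. HB_8(7) = 7. Bump = 7. G_6 = 6.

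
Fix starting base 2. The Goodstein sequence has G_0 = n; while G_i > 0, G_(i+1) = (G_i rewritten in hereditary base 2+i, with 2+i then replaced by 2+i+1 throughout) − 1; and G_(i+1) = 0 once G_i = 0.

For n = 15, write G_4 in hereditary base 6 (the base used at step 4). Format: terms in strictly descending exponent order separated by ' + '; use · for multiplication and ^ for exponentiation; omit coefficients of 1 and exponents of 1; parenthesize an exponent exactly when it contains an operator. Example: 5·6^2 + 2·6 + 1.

6^(6 + 1) + 6^6 + 1

[0] 15 ≡ 2^(2 + 1) + 2^2 + 2 + 1 (base 2). Lift 3: 112. −1: 111.
[1] 111 ≡ 3^(3 + 1) + 3^3 + 3 (base 3). Lift 4: 1284. −1: 1283.
[2] 1283 ≡ 4^(4 + 1) + 4^4 + 3 (base 4). Lift 5: 18753. −1: 18752.
[3] 18752 ≡ 5^(5 + 1) + 5^5 + 2 (base 5). Lift 6: 326594. −1: 326593.
[4] 326593 ≡ 6^(6 + 1) + 6^6 + 1 (base 6). Lift 7: 6588345. −1: 6588344.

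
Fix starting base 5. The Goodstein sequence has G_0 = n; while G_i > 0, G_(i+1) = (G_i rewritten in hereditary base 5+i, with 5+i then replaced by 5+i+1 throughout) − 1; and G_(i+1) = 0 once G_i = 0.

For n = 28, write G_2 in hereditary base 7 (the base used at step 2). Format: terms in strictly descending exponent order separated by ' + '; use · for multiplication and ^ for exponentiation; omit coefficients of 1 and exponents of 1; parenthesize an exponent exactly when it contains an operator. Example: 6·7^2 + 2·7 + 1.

[0] 28 ≡ 5^2 + 3 (base 5). Lift 6: 39. −1: 38.
[1] 38 ≡ 6^2 + 2 (base 6). Lift 7: 51. −1: 50.
[2] 50 ≡ 7^2 + 1 (base 7). Lift 8: 65. −1: 64.

7^2 + 1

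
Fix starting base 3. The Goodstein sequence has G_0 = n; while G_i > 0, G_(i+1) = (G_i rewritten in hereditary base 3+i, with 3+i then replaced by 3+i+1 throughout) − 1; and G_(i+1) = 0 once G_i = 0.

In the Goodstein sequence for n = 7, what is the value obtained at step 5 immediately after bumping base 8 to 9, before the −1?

G_0 = 7. HB_3(7) = 2·3 + 1. Bump = 9. G_1 = 8.
G_1 = 8. HB_4(8) = 2·4. Bump = 10. G_2 = 9.
G_2 = 9. HB_5(9) = 5 + 4. Bump = 10. G_3 = 9.
G_3 = 9. HB_6(9) = 6 + 3. Bump = 10. G_4 = 9.
G_4 = 9. HB_7(9) = 7 + 2. Bump = 10. G_5 = 9.
G_5 = 9. HB_8(9) = 8 + 1. Bump = 10. G_6 = 9.

10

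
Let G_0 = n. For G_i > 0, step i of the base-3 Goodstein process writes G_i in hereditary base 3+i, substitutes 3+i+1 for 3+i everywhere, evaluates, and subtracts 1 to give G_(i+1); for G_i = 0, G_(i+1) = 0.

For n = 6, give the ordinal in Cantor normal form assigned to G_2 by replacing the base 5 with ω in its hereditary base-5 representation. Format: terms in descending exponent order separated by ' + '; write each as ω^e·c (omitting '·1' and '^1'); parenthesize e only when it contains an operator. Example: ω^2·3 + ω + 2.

base 3: 6 = 2·3; at 4: 2·4 = 8; next = 7
base 4: 7 = 4 + 3; at 5: 5 + 3 = 8; next = 7
base 5: 7 = 5 + 2; at 6: 6 + 2 = 8; next = 7

ω + 2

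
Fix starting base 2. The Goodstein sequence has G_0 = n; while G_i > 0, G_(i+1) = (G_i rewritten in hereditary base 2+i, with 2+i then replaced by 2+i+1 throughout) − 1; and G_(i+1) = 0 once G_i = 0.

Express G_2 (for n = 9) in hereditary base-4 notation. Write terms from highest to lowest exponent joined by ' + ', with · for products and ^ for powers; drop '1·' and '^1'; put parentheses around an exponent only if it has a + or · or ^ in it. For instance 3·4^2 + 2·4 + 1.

3·4^4 + 3·4^3 + 3·4^2 + 3·4 + 3

base 2: 9 = 2^(2 + 1) + 1; at 3: 3^(3 + 1) + 1 = 82; next = 81
base 3: 81 = 3^(3 + 1); at 4: 4^(4 + 1) = 1024; next = 1023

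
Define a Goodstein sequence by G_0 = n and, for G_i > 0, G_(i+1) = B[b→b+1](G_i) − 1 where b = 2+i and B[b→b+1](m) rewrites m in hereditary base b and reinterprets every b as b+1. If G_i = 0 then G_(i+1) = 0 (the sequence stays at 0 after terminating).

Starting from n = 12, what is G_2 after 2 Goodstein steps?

base 2: 12 = 2^(2 + 1) + 2^2; at 3: 3^(3 + 1) + 3^3 = 108; next = 107
base 3: 107 = 3^(3 + 1) + 2·3^2 + 2·3 + 2; at 4: 4^(4 + 1) + 2·4^2 + 2·4 + 2 = 1066; next = 1065
base 4: 1065 = 4^(4 + 1) + 2·4^2 + 2·4 + 1; at 5: 5^(5 + 1) + 2·5^2 + 2·5 + 1 = 15686; next = 15685

1065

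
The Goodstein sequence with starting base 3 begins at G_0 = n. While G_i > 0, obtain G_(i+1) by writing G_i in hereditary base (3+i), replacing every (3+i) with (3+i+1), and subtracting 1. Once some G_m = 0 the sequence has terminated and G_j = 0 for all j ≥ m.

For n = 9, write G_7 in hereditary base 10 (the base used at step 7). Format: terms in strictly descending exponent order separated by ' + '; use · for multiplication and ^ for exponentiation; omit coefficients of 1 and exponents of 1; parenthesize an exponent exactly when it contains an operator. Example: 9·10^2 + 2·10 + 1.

2·10 + 5

G_0 = 9. HB_3(9) = 3^2. Bump = 16. G_1 = 15.
G_1 = 15. HB_4(15) = 3·4 + 3. Bump = 18. G_2 = 17.
G_2 = 17. HB_5(17) = 3·5 + 2. Bump = 20. G_3 = 19.
G_3 = 19. HB_6(19) = 3·6 + 1. Bump = 22. G_4 = 21.
G_4 = 21. HB_7(21) = 3·7. Bump = 24. G_5 = 23.
G_5 = 23. HB_8(23) = 2·8 + 7. Bump = 25. G_6 = 24.
G_6 = 24. HB_9(24) = 2·9 + 6. Bump = 26. G_7 = 25.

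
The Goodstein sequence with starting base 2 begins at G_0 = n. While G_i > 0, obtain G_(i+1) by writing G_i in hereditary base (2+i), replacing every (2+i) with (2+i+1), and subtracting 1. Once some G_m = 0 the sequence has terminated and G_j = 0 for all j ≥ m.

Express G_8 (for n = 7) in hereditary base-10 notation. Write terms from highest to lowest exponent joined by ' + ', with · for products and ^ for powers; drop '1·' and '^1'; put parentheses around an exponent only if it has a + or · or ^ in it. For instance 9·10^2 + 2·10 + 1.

7·10^7 + 7·10^6 + 7·10^5 + 7·10^4 + 7·10^3 + 7·10^2 + 7·10 + 5

[0] 7 ≡ 2^2 + 2 + 1 (base 2). Lift 3: 31. −1: 30.
[1] 30 ≡ 3^3 + 3 (base 3). Lift 4: 260. −1: 259.
[2] 259 ≡ 4^4 + 3 (base 4). Lift 5: 3128. −1: 3127.
[3] 3127 ≡ 5^5 + 2 (base 5). Lift 6: 46658. −1: 46657.
[4] 46657 ≡ 6^6 + 1 (base 6). Lift 7: 823544. −1: 823543.
[5] 823543 ≡ 7^7 (base 7). Lift 8: 16777216. −1: 16777215.
[6] 16777215 ≡ 7·8^7 + 7·8^6 + 7·8^5 + 7·8^4 + 7·8^3 + 7·8^2 + 7·8 + 7 (base 8). Lift 9: 37665880. −1: 37665879.
[7] 37665879 ≡ 7·9^7 + 7·9^6 + 7·9^5 + 7·9^4 + 7·9^3 + 7·9^2 + 7·9 + 6 (base 9). Lift 10: 77777776. −1: 77777775.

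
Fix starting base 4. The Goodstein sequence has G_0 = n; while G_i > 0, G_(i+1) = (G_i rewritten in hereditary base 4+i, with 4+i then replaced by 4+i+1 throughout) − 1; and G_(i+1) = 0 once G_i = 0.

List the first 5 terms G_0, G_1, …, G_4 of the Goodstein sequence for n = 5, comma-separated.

(0) 5|_4 = 4 + 1 ↦ 5 + 1|_5 = 6 ⇒ 5
(1) 5|_5 = 5 ↦ 6|_6 = 6 ⇒ 5
(2) 5|_6 = 5 ↦ 5|_7 = 5 ⇒ 4
(3) 4|_7 = 4 ↦ 4|_8 = 4 ⇒ 3

5, 5, 5, 4, 3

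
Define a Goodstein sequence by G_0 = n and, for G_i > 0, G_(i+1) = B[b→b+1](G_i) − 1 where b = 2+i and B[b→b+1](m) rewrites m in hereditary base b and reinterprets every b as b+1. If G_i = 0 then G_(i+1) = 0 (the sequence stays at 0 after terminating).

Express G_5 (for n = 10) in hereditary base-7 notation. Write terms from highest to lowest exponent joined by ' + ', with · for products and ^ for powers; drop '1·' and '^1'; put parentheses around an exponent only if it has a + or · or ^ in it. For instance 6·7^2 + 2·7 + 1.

5·7^7 + 5·7^5 + 5·7^4 + 5·7^3 + 5·7^2 + 5·7 + 4

10 —HB2→ 2^(2 + 1) + 2 —bump→ 3^(3 + 1) + 3 = 84 —(−1)→ 83
83 —HB3→ 3^(3 + 1) + 2 —bump→ 4^(4 + 1) + 2 = 1026 —(−1)→ 1025
1025 —HB4→ 4^(4 + 1) + 1 —bump→ 5^(5 + 1) + 1 = 15626 —(−1)→ 15625
15625 —HB5→ 5^(5 + 1) —bump→ 6^(6 + 1) = 279936 —(−1)→ 279935
279935 —HB6→ 5·6^6 + 5·6^5 + 5·6^4 + 5·6^3 + 5·6^2 + 5·6 + 5 —bump→ 5·7^7 + 5·7^5 + 5·7^4 + 5·7^3 + 5·7^2 + 5·7 + 5 = 4215755 —(−1)→ 4215754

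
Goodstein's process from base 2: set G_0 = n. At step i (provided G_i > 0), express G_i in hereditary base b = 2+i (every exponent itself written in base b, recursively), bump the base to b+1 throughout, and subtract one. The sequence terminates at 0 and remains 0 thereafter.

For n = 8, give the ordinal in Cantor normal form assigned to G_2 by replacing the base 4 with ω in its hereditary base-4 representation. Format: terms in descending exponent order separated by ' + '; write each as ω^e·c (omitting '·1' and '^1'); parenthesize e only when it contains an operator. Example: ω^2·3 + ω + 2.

ω^ω·2 + ω^2·2 + ω·2 + 1

8 —HB2→ 2^(2 + 1) —bump→ 3^(3 + 1) = 81 —(−1)→ 80
80 —HB3→ 2·3^3 + 2·3^2 + 2·3 + 2 —bump→ 2·4^4 + 2·4^2 + 2·4 + 2 = 554 —(−1)→ 553
553 —HB4→ 2·4^4 + 2·4^2 + 2·4 + 1 —bump→ 2·5^5 + 2·5^2 + 2·5 + 1 = 6311 —(−1)→ 6310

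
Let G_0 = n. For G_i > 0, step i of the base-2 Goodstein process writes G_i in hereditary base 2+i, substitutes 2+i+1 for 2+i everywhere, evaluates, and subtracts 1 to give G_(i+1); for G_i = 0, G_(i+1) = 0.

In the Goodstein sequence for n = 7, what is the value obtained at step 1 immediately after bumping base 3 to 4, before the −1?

i=0: 7 = 2^2 + 2 + 1 (b=2); 2→3: 3^3 + 3 + 1 = 31; 31−1 = 30
i=1: 30 = 3^3 + 3 (b=3); 3→4: 4^4 + 4 = 260; 260−1 = 259

260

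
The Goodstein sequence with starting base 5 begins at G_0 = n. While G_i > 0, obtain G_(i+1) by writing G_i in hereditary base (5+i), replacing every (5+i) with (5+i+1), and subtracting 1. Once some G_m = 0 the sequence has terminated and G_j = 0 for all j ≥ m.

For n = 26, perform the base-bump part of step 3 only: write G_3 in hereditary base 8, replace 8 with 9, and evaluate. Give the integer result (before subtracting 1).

i=0: 26 = 5^2 + 1 (b=5); 5→6: 6^2 + 1 = 37; 37−1 = 36
i=1: 36 = 6^2 (b=6); 6→7: 7^2 = 49; 49−1 = 48
i=2: 48 = 6·7 + 6 (b=7); 7→8: 6·8 + 6 = 54; 54−1 = 53

59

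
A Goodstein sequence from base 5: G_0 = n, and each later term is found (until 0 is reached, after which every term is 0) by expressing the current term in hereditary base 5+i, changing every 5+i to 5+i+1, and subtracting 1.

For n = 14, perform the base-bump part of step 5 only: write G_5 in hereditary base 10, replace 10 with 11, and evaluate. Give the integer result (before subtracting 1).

20

G_0 = 14. HB_5(14) = 2·5 + 4. Bump = 16. G_1 = 15.
G_1 = 15. HB_6(15) = 2·6 + 3. Bump = 17. G_2 = 16.
G_2 = 16. HB_7(16) = 2·7 + 2. Bump = 18. G_3 = 17.
G_3 = 17. HB_8(17) = 2·8 + 1. Bump = 19. G_4 = 18.
G_4 = 18. HB_9(18) = 2·9. Bump = 20. G_5 = 19.
G_5 = 19. HB_10(19) = 10 + 9. Bump = 20. G_6 = 19.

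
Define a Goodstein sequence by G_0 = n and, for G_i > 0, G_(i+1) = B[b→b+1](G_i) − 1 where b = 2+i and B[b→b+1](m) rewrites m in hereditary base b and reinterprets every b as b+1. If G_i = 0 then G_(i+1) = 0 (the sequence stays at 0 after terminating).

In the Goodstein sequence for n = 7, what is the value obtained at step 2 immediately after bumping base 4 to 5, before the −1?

3128

base 2: 7 = 2^2 + 2 + 1; at 3: 3^3 + 3 + 1 = 31; next = 30
base 3: 30 = 3^3 + 3; at 4: 4^4 + 4 = 260; next = 259
base 4: 259 = 4^4 + 3; at 5: 5^5 + 3 = 3128; next = 3127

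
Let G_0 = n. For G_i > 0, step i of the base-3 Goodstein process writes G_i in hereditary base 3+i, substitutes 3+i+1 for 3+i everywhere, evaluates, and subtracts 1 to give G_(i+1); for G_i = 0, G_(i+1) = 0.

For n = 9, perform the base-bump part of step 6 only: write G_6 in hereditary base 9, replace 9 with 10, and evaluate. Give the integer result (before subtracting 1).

step 0: 9 = 3^2; sub 4 for 3: 4^2; = 16; G_1 = 16−1 = 15
step 1: 15 = 3·4 + 3; sub 5 for 4: 3·5 + 3; = 18; G_2 = 18−1 = 17
step 2: 17 = 3·5 + 2; sub 6 for 5: 3·6 + 2; = 20; G_3 = 20−1 = 19
step 3: 19 = 3·6 + 1; sub 7 for 6: 3·7 + 1; = 22; G_4 = 22−1 = 21
step 4: 21 = 3·7; sub 8 for 7: 3·8; = 24; G_5 = 24−1 = 23
step 5: 23 = 2·8 + 7; sub 9 for 8: 2·9 + 7; = 25; G_6 = 25−1 = 24

26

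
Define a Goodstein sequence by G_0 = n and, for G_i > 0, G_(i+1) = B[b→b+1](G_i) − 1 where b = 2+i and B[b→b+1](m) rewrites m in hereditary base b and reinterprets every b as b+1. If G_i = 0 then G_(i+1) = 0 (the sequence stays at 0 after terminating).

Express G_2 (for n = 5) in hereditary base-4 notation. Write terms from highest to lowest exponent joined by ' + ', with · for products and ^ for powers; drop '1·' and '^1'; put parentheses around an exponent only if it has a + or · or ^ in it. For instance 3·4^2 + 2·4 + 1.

3·4^3 + 3·4^2 + 3·4 + 3

(0) 5|_2 = 2^2 + 1 ↦ 3^3 + 1|_3 = 28 ⇒ 27
(1) 27|_3 = 3^3 ↦ 4^4|_4 = 256 ⇒ 255
(2) 255|_4 = 3·4^3 + 3·4^2 + 3·4 + 3 ↦ 3·5^3 + 3·5^2 + 3·5 + 3|_5 = 468 ⇒ 467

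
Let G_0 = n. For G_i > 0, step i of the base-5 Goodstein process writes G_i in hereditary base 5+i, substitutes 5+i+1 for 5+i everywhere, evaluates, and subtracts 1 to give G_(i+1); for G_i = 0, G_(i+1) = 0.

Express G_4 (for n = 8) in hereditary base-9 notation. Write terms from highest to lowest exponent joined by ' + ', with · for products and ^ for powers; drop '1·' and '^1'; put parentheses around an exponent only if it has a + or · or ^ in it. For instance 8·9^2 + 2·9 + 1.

i=0: 8 = 5 + 3 (b=5); 5→6: 6 + 3 = 9; 9−1 = 8
i=1: 8 = 6 + 2 (b=6); 6→7: 7 + 2 = 9; 9−1 = 8
i=2: 8 = 7 + 1 (b=7); 7→8: 8 + 1 = 9; 9−1 = 8
i=3: 8 = 8 (b=8); 8→9: 9 = 9; 9−1 = 8

8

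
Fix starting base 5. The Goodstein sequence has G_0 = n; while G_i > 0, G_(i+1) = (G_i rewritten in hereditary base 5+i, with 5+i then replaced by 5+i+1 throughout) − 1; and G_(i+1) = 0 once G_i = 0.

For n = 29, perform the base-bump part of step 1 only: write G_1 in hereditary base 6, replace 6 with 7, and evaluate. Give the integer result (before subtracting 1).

52

i=0: 29 = 5^2 + 4 (b=5); 5→6: 6^2 + 4 = 40; 40−1 = 39
i=1: 39 = 6^2 + 3 (b=6); 6→7: 7^2 + 3 = 52; 52−1 = 51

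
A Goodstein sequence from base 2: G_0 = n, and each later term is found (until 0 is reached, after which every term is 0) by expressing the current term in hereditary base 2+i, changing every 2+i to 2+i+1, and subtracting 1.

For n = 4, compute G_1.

step 0: 4 = 2^2; sub 3 for 2: 3^3; = 27; G_1 = 27−1 = 26
step 1: 26 = 2·3^2 + 2·3 + 2; sub 4 for 3: 2·4^2 + 2·4 + 2; = 42; G_2 = 42−1 = 41

26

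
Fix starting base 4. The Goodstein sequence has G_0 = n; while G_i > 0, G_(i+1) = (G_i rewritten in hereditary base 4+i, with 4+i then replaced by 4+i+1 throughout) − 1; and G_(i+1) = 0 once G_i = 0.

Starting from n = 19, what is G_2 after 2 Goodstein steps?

i=0: 19 = 4^2 + 3 (b=4); 4→5: 5^2 + 3 = 28; 28−1 = 27
i=1: 27 = 5^2 + 2 (b=5); 5→6: 6^2 + 2 = 38; 38−1 = 37
i=2: 37 = 6^2 + 1 (b=6); 6→7: 7^2 + 1 = 50; 50−1 = 49

37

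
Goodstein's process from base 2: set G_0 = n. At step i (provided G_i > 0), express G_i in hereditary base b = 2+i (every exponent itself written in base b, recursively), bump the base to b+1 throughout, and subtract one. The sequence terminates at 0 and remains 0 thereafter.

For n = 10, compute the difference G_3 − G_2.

14600

G_0 = 10. HB_2(10) = 2^(2 + 1) + 2. Bump = 84. G_1 = 83.
G_1 = 83. HB_3(83) = 3^(3 + 1) + 2. Bump = 1026. G_2 = 1025.
G_2 = 1025. HB_4(1025) = 4^(4 + 1) + 1. Bump = 15626. G_3 = 15625.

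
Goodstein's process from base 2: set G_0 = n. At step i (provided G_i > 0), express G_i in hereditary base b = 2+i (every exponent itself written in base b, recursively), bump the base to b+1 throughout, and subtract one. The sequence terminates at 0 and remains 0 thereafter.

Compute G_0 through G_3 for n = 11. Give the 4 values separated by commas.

11, 84, 1027, 15627

[0] 11 ≡ 2^(2 + 1) + 2 + 1 (base 2). Lift 3: 85. −1: 84.
[1] 84 ≡ 3^(3 + 1) + 3 (base 3). Lift 4: 1028. −1: 1027.
[2] 1027 ≡ 4^(4 + 1) + 3 (base 4). Lift 5: 15628. −1: 15627.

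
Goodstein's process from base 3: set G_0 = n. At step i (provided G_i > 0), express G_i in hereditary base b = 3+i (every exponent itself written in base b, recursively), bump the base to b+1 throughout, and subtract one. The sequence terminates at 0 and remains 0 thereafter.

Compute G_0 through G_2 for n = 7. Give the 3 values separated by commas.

G_0 = 7. HB_3(7) = 2·3 + 1. Bump = 9. G_1 = 8.
G_1 = 8. HB_4(8) = 2·4. Bump = 10. G_2 = 9.

7, 8, 9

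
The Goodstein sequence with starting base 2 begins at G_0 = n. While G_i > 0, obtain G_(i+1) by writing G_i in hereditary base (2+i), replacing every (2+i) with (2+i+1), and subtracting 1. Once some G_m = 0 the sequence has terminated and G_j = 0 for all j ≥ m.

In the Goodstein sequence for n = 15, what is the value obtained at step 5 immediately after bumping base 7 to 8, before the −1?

step 0: 15 = 2^(2 + 1) + 2^2 + 2 + 1; sub 3 for 2: 3^(3 + 1) + 3^3 + 3 + 1; = 112; G_1 = 112−1 = 111
step 1: 111 = 3^(3 + 1) + 3^3 + 3; sub 4 for 3: 4^(4 + 1) + 4^4 + 4; = 1284; G_2 = 1284−1 = 1283
step 2: 1283 = 4^(4 + 1) + 4^4 + 3; sub 5 for 4: 5^(5 + 1) + 5^5 + 3; = 18753; G_3 = 18753−1 = 18752
step 3: 18752 = 5^(5 + 1) + 5^5 + 2; sub 6 for 5: 6^(6 + 1) + 6^6 + 2; = 326594; G_4 = 326594−1 = 326593
step 4: 326593 = 6^(6 + 1) + 6^6 + 1; sub 7 for 6: 7^(7 + 1) + 7^7 + 1; = 6588345; G_5 = 6588345−1 = 6588344
step 5: 6588344 = 7^(7 + 1) + 7^7; sub 8 for 7: 8^(8 + 1) + 8^8; = 150994944; G_6 = 150994944−1 = 150994943

150994944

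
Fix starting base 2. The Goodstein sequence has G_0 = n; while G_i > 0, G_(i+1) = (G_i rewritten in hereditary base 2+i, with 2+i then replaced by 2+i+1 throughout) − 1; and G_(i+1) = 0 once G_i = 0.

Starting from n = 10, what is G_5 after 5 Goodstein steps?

(0) 10|_2 = 2^(2 + 1) + 2 ↦ 3^(3 + 1) + 3|_3 = 84 ⇒ 83
(1) 83|_3 = 3^(3 + 1) + 2 ↦ 4^(4 + 1) + 2|_4 = 1026 ⇒ 1025
(2) 1025|_4 = 4^(4 + 1) + 1 ↦ 5^(5 + 1) + 1|_5 = 15626 ⇒ 15625
(3) 15625|_5 = 5^(5 + 1) ↦ 6^(6 + 1)|_6 = 279936 ⇒ 279935
(4) 279935|_6 = 5·6^6 + 5·6^5 + 5·6^4 + 5·6^3 + 5·6^2 + 5·6 + 5 ↦ 5·7^7 + 5·7^5 + 5·7^4 + 5·7^3 + 5·7^2 + 5·7 + 5|_7 = 4215755 ⇒ 4215754
(5) 4215754|_7 = 5·7^7 + 5·7^5 + 5·7^4 + 5·7^3 + 5·7^2 + 5·7 + 4 ↦ 5·8^8 + 5·8^5 + 5·8^4 + 5·8^3 + 5·8^2 + 5·8 + 4|_8 = 84073324 ⇒ 84073323

4215754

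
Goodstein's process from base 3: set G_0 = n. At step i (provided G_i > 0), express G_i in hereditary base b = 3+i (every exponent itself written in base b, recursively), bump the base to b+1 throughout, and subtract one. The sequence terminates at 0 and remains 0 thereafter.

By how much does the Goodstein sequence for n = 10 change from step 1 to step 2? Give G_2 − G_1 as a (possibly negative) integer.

8

G_0 = 10. HB_3(10) = 3^2 + 1. Bump = 17. G_1 = 16.
G_1 = 16. HB_4(16) = 4^2. Bump = 25. G_2 = 24.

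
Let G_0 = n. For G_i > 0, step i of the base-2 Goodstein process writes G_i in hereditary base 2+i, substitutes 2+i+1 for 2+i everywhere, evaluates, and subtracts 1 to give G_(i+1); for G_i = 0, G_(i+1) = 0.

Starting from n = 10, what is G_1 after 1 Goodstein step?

83

step 0: 10 = 2^(2 + 1) + 2; sub 3 for 2: 3^(3 + 1) + 3; = 84; G_1 = 84−1 = 83
step 1: 83 = 3^(3 + 1) + 2; sub 4 for 3: 4^(4 + 1) + 2; = 1026; G_2 = 1026−1 = 1025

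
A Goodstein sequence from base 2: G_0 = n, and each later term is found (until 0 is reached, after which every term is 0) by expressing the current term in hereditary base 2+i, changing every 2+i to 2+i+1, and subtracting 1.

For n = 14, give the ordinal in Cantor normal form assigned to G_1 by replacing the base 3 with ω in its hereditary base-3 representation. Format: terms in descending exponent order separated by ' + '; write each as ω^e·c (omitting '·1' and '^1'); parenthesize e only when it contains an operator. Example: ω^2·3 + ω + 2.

ω^(ω + 1) + ω^ω + 2

(0) 14|_2 = 2^(2 + 1) + 2^2 + 2 ↦ 3^(3 + 1) + 3^3 + 3|_3 = 111 ⇒ 110
(1) 110|_3 = 3^(3 + 1) + 3^3 + 2 ↦ 4^(4 + 1) + 4^4 + 2|_4 = 1282 ⇒ 1281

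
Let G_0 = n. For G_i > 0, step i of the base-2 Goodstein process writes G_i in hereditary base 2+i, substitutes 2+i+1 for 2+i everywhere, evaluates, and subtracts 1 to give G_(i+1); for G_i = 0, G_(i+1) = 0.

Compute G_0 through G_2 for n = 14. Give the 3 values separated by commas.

G_0=14  [base 2] 2^(2 + 1) + 2^2 + 2  →[2↦3]→  3^(3 + 1) + 3^3 + 3 = 111  −1 ⇒ G_1=110
G_1=110  [base 3] 3^(3 + 1) + 3^3 + 2  →[3↦4]→  4^(4 + 1) + 4^4 + 2 = 1282  −1 ⇒ G_2=1281

14, 110, 1281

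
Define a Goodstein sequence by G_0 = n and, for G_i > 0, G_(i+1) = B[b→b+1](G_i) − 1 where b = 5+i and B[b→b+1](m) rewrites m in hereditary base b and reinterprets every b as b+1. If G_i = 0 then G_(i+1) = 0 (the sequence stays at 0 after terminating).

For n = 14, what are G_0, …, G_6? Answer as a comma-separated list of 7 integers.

14, 15, 16, 17, 18, 19, 19

G_0=14  [base 5] 2·5 + 4  →[5↦6]→  2·6 + 4 = 16  −1 ⇒ G_1=15
G_1=15  [base 6] 2·6 + 3  →[6↦7]→  2·7 + 3 = 17  −1 ⇒ G_2=16
G_2=16  [base 7] 2·7 + 2  →[7↦8]→  2·8 + 2 = 18  −1 ⇒ G_3=17
G_3=17  [base 8] 2·8 + 1  →[8↦9]→  2·9 + 1 = 19  −1 ⇒ G_4=18
G_4=18  [base 9] 2·9  →[9↦10]→  2·10 = 20  −1 ⇒ G_5=19
G_5=19  [base 10] 10 + 9  →[10↦11]→  11 + 9 = 20  −1 ⇒ G_6=19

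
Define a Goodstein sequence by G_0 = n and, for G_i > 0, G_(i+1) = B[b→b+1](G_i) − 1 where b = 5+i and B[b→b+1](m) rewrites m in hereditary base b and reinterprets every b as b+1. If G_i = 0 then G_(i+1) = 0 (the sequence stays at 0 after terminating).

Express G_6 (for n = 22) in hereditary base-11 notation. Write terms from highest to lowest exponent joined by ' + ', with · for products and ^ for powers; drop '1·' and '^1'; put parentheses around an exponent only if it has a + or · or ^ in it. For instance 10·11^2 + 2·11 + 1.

3·11 + 4

(0) 22|_5 = 4·5 + 2 ↦ 4·6 + 2|_6 = 26 ⇒ 25
(1) 25|_6 = 4·6 + 1 ↦ 4·7 + 1|_7 = 29 ⇒ 28
(2) 28|_7 = 4·7 ↦ 4·8|_8 = 32 ⇒ 31
(3) 31|_8 = 3·8 + 7 ↦ 3·9 + 7|_9 = 34 ⇒ 33
(4) 33|_9 = 3·9 + 6 ↦ 3·10 + 6|_10 = 36 ⇒ 35
(5) 35|_10 = 3·10 + 5 ↦ 3·11 + 5|_11 = 38 ⇒ 37
(6) 37|_11 = 3·11 + 4 ↦ 3·12 + 4|_12 = 40 ⇒ 39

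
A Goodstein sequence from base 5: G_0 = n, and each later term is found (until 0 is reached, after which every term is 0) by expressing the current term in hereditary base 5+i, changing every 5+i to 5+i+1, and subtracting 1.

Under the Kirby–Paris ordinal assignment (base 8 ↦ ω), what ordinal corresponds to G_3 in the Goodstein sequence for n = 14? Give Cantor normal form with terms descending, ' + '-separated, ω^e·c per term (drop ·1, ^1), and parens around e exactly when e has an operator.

ω·2 + 1

base 5: 14 = 2·5 + 4; at 6: 2·6 + 4 = 16; next = 15
base 6: 15 = 2·6 + 3; at 7: 2·7 + 3 = 17; next = 16
base 7: 16 = 2·7 + 2; at 8: 2·8 + 2 = 18; next = 17
base 8: 17 = 2·8 + 1; at 9: 2·9 + 1 = 19; next = 18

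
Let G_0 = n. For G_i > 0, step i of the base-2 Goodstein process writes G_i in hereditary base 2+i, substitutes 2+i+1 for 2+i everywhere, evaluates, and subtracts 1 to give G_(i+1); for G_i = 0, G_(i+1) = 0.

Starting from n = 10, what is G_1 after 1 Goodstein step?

83

[0] 10 ≡ 2^(2 + 1) + 2 (base 2). Lift 3: 84. −1: 83.
[1] 83 ≡ 3^(3 + 1) + 2 (base 3). Lift 4: 1026. −1: 1025.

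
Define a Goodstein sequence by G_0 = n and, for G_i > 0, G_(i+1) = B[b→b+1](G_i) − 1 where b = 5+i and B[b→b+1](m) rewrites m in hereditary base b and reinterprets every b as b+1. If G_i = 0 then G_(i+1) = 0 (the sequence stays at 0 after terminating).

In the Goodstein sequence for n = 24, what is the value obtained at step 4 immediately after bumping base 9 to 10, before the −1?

40

(0) 24|_5 = 4·5 + 4 ↦ 4·6 + 4|_6 = 28 ⇒ 27
(1) 27|_6 = 4·6 + 3 ↦ 4·7 + 3|_7 = 31 ⇒ 30
(2) 30|_7 = 4·7 + 2 ↦ 4·8 + 2|_8 = 34 ⇒ 33
(3) 33|_8 = 4·8 + 1 ↦ 4·9 + 1|_9 = 37 ⇒ 36
(4) 36|_9 = 4·9 ↦ 4·10|_10 = 40 ⇒ 39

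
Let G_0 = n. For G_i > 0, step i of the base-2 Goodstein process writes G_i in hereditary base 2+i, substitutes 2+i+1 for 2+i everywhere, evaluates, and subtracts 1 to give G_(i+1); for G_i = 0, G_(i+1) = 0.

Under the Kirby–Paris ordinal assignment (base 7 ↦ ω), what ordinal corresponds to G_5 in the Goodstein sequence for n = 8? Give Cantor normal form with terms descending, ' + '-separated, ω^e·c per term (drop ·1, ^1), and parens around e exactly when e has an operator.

G_0 = 8. HB_2(8) = 2^(2 + 1). Bump = 81. G_1 = 80.
G_1 = 80. HB_3(80) = 2·3^3 + 2·3^2 + 2·3 + 2. Bump = 554. G_2 = 553.
G_2 = 553. HB_4(553) = 2·4^4 + 2·4^2 + 2·4 + 1. Bump = 6311. G_3 = 6310.
G_3 = 6310. HB_5(6310) = 2·5^5 + 2·5^2 + 2·5. Bump = 93396. G_4 = 93395.
G_4 = 93395. HB_6(93395) = 2·6^6 + 2·6^2 + 6 + 5. Bump = 1647196. G_5 = 1647195.

ω^ω·2 + ω^2·2 + ω + 4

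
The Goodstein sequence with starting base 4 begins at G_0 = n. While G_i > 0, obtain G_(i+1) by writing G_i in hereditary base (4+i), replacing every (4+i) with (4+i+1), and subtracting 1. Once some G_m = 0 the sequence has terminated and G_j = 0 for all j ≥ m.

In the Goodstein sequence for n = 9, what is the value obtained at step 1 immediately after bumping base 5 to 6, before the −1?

G_0 = 9. HB_4(9) = 2·4 + 1. Bump = 11. G_1 = 10.
G_1 = 10. HB_5(10) = 2·5. Bump = 12. G_2 = 11.

12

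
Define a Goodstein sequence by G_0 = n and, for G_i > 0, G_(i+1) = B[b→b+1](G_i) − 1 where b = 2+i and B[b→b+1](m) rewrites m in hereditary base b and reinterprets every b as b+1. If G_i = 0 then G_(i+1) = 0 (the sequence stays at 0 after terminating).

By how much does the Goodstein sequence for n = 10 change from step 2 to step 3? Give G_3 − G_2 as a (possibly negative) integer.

G_0 = 10. HB_2(10) = 2^(2 + 1) + 2. Bump = 84. G_1 = 83.
G_1 = 83. HB_3(83) = 3^(3 + 1) + 2. Bump = 1026. G_2 = 1025.
G_2 = 1025. HB_4(1025) = 4^(4 + 1) + 1. Bump = 15626. G_3 = 15625.

14600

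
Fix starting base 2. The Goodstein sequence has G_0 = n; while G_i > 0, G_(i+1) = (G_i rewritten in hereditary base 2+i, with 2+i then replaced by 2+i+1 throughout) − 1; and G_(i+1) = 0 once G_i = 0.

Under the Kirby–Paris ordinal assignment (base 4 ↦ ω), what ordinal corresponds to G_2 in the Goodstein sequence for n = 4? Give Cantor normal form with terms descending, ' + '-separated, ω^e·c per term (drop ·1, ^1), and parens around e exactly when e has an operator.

ω^2·2 + ω·2 + 1

4 —HB2→ 2^2 —bump→ 3^3 = 27 —(−1)→ 26
26 —HB3→ 2·3^2 + 2·3 + 2 —bump→ 2·4^2 + 2·4 + 2 = 42 —(−1)→ 41
41 —HB4→ 2·4^2 + 2·4 + 1 —bump→ 2·5^2 + 2·5 + 1 = 61 —(−1)→ 60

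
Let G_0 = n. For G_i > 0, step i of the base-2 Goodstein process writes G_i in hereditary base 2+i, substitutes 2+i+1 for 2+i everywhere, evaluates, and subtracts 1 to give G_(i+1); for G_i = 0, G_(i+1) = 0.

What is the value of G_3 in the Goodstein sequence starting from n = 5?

G_0 = 5. HB_2(5) = 2^2 + 1. Bump = 28. G_1 = 27.
G_1 = 27. HB_3(27) = 3^3. Bump = 256. G_2 = 255.
G_2 = 255. HB_4(255) = 3·4^3 + 3·4^2 + 3·4 + 3. Bump = 468. G_3 = 467.
G_3 = 467. HB_5(467) = 3·5^3 + 3·5^2 + 3·5 + 2. Bump = 776. G_4 = 775.

467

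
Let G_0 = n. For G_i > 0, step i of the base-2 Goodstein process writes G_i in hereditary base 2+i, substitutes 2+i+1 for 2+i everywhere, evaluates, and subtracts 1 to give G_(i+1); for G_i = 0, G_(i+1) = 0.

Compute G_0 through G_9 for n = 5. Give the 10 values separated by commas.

5, 27, 255, 467, 775, 1197, 1751, 2454, 3325, 4382

G_0 = 5. HB_2(5) = 2^2 + 1. Bump = 28. G_1 = 27.
G_1 = 27. HB_3(27) = 3^3. Bump = 256. G_2 = 255.
G_2 = 255. HB_4(255) = 3·4^3 + 3·4^2 + 3·4 + 3. Bump = 468. G_3 = 467.
G_3 = 467. HB_5(467) = 3·5^3 + 3·5^2 + 3·5 + 2. Bump = 776. G_4 = 775.
G_4 = 775. HB_6(775) = 3·6^3 + 3·6^2 + 3·6 + 1. Bump = 1198. G_5 = 1197.
G_5 = 1197. HB_7(1197) = 3·7^3 + 3·7^2 + 3·7. Bump = 1752. G_6 = 1751.
G_6 = 1751. HB_8(1751) = 3·8^3 + 3·8^2 + 2·8 + 7. Bump = 2455. G_7 = 2454.
G_7 = 2454. HB_9(2454) = 3·9^3 + 3·9^2 + 2·9 + 6. Bump = 3326. G_8 = 3325.
G_8 = 3325. HB_10(3325) = 3·10^3 + 3·10^2 + 2·10 + 5. Bump = 4383. G_9 = 4382.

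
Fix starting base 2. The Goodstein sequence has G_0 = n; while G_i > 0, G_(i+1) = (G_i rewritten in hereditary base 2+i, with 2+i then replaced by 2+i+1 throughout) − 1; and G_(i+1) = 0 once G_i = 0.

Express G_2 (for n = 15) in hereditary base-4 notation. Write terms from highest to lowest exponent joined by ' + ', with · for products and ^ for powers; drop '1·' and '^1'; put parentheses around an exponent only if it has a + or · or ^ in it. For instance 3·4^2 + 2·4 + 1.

4^(4 + 1) + 4^4 + 3

(0) 15|_2 = 2^(2 + 1) + 2^2 + 2 + 1 ↦ 3^(3 + 1) + 3^3 + 3 + 1|_3 = 112 ⇒ 111
(1) 111|_3 = 3^(3 + 1) + 3^3 + 3 ↦ 4^(4 + 1) + 4^4 + 4|_4 = 1284 ⇒ 1283
(2) 1283|_4 = 4^(4 + 1) + 4^4 + 3 ↦ 5^(5 + 1) + 5^5 + 3|_5 = 18753 ⇒ 18752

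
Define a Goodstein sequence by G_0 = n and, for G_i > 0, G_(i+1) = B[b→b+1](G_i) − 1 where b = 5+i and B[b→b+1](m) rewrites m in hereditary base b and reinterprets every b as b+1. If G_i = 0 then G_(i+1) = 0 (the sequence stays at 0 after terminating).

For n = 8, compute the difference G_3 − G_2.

0

G_0 = 8. HB_5(8) = 5 + 3. Bump = 9. G_1 = 8.
G_1 = 8. HB_6(8) = 6 + 2. Bump = 9. G_2 = 8.
G_2 = 8. HB_7(8) = 7 + 1. Bump = 9. G_3 = 8.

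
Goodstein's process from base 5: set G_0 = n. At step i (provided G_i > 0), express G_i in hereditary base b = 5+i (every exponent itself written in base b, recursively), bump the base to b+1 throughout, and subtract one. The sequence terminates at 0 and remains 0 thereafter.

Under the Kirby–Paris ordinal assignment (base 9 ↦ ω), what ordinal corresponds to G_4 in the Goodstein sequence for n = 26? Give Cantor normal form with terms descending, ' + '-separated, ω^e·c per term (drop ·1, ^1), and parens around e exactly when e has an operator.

ω·6 + 4

[0] 26 ≡ 5^2 + 1 (base 5). Lift 6: 37. −1: 36.
[1] 36 ≡ 6^2 (base 6). Lift 7: 49. −1: 48.
[2] 48 ≡ 6·7 + 6 (base 7). Lift 8: 54. −1: 53.
[3] 53 ≡ 6·8 + 5 (base 8). Lift 9: 59. −1: 58.
[4] 58 ≡ 6·9 + 4 (base 9). Lift 10: 64. −1: 63.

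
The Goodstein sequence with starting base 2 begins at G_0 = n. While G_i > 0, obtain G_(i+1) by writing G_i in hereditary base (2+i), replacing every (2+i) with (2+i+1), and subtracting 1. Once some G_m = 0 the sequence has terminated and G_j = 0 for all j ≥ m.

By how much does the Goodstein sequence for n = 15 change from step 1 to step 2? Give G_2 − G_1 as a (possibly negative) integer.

1172

step 0: 15 = 2^(2 + 1) + 2^2 + 2 + 1; sub 3 for 2: 3^(3 + 1) + 3^3 + 3 + 1; = 112; G_1 = 112−1 = 111
step 1: 111 = 3^(3 + 1) + 3^3 + 3; sub 4 for 3: 4^(4 + 1) + 4^4 + 4; = 1284; G_2 = 1284−1 = 1283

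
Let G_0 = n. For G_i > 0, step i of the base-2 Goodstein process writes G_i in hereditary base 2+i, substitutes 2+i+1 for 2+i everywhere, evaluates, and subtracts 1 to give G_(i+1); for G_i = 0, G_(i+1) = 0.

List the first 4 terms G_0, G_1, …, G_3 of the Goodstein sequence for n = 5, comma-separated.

5, 27, 255, 467

base 2: 5 = 2^2 + 1; at 3: 3^3 + 1 = 28; next = 27
base 3: 27 = 3^3; at 4: 4^4 = 256; next = 255
base 4: 255 = 3·4^3 + 3·4^2 + 3·4 + 3; at 5: 3·5^3 + 3·5^2 + 3·5 + 3 = 468; next = 467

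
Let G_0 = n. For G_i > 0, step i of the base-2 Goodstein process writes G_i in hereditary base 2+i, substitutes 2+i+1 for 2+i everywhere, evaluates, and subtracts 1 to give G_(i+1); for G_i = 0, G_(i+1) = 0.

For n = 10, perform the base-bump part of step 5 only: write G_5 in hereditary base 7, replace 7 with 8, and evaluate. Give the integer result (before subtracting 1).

84073324

step 0: 10 = 2^(2 + 1) + 2; sub 3 for 2: 3^(3 + 1) + 3; = 84; G_1 = 84−1 = 83
step 1: 83 = 3^(3 + 1) + 2; sub 4 for 3: 4^(4 + 1) + 2; = 1026; G_2 = 1026−1 = 1025
step 2: 1025 = 4^(4 + 1) + 1; sub 5 for 4: 5^(5 + 1) + 1; = 15626; G_3 = 15626−1 = 15625
step 3: 15625 = 5^(5 + 1); sub 6 for 5: 6^(6 + 1); = 279936; G_4 = 279936−1 = 279935
step 4: 279935 = 5·6^6 + 5·6^5 + 5·6^4 + 5·6^3 + 5·6^2 + 5·6 + 5; sub 7 for 6: 5·7^7 + 5·7^5 + 5·7^4 + 5·7^3 + 5·7^2 + 5·7 + 5; = 4215755; G_5 = 4215755−1 = 4215754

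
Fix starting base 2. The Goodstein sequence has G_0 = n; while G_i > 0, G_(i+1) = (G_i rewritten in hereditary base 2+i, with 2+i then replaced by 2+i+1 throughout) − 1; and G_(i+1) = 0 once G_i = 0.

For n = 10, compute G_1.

83

G_0=10  [base 2] 2^(2 + 1) + 2  →[2↦3]→  3^(3 + 1) + 3 = 84  −1 ⇒ G_1=83
G_1=83  [base 3] 3^(3 + 1) + 2  →[3↦4]→  4^(4 + 1) + 2 = 1026  −1 ⇒ G_2=1025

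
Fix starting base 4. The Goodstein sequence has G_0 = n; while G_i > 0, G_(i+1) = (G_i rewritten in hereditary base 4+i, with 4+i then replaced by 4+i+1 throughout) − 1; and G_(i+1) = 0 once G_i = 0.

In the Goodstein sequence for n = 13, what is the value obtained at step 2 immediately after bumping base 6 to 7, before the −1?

19

base 4: 13 = 3·4 + 1; at 5: 3·5 + 1 = 16; next = 15
base 5: 15 = 3·5; at 6: 3·6 = 18; next = 17
base 6: 17 = 2·6 + 5; at 7: 2·7 + 5 = 19; next = 18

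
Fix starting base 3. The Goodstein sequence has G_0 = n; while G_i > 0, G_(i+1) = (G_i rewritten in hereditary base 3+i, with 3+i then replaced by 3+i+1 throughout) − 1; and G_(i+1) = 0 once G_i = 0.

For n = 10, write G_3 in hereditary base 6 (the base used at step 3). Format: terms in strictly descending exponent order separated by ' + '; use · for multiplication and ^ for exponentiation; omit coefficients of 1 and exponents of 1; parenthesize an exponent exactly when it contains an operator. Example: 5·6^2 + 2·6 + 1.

4·6 + 3

G_0 = 10. HB_3(10) = 3^2 + 1. Bump = 17. G_1 = 16.
G_1 = 16. HB_4(16) = 4^2. Bump = 25. G_2 = 24.
G_2 = 24. HB_5(24) = 4·5 + 4. Bump = 28. G_3 = 27.
G_3 = 27. HB_6(27) = 4·6 + 3. Bump = 31. G_4 = 30.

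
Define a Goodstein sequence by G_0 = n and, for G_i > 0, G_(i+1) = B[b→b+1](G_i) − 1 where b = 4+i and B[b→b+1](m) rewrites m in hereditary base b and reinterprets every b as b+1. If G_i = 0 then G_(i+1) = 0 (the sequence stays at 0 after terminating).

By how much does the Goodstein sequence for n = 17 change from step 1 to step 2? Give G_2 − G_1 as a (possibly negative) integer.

base 4: 17 = 4^2 + 1; at 5: 5^2 + 1 = 26; next = 25
base 5: 25 = 5^2; at 6: 6^2 = 36; next = 35

10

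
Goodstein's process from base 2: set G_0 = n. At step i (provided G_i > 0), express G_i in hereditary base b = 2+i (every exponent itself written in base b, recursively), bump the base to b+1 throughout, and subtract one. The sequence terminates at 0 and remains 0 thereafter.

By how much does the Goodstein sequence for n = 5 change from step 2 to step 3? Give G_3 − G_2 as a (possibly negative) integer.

[0] 5 ≡ 2^2 + 1 (base 2). Lift 3: 28. −1: 27.
[1] 27 ≡ 3^3 (base 3). Lift 4: 256. −1: 255.
[2] 255 ≡ 3·4^3 + 3·4^2 + 3·4 + 3 (base 4). Lift 5: 468. −1: 467.

212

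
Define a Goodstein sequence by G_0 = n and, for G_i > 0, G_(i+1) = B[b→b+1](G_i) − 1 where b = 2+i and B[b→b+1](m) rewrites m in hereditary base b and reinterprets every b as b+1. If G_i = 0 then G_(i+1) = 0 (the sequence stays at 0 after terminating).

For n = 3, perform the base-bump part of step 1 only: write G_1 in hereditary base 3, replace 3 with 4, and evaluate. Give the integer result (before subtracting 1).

G_0 = 3. HB_2(3) = 2 + 1. Bump = 4. G_1 = 3.
G_1 = 3. HB_3(3) = 3. Bump = 4. G_2 = 3.

4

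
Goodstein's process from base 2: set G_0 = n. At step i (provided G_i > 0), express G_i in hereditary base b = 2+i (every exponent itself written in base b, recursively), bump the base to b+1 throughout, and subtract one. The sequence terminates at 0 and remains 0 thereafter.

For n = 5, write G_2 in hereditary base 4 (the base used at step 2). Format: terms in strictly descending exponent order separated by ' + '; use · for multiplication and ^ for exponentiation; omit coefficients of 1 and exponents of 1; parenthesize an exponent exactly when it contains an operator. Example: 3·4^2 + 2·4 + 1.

base 2: 5 = 2^2 + 1; at 3: 3^3 + 1 = 28; next = 27
base 3: 27 = 3^3; at 4: 4^4 = 256; next = 255
base 4: 255 = 3·4^3 + 3·4^2 + 3·4 + 3; at 5: 3·5^3 + 3·5^2 + 3·5 + 3 = 468; next = 467

3·4^3 + 3·4^2 + 3·4 + 3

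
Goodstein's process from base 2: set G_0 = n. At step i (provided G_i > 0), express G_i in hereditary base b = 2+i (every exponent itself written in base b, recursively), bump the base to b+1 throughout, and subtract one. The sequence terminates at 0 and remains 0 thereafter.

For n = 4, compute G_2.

41

base 2: 4 = 2^2; at 3: 3^3 = 27; next = 26
base 3: 26 = 2·3^2 + 2·3 + 2; at 4: 2·4^2 + 2·4 + 2 = 42; next = 41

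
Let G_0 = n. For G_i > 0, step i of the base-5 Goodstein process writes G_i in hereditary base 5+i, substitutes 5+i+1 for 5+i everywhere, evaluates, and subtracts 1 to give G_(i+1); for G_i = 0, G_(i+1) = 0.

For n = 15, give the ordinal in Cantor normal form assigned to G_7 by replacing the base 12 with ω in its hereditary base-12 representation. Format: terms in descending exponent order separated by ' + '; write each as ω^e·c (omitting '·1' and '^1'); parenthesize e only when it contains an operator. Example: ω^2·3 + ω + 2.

ω + 11

base 5: 15 = 3·5; at 6: 3·6 = 18; next = 17
base 6: 17 = 2·6 + 5; at 7: 2·7 + 5 = 19; next = 18
base 7: 18 = 2·7 + 4; at 8: 2·8 + 4 = 20; next = 19
base 8: 19 = 2·8 + 3; at 9: 2·9 + 3 = 21; next = 20
base 9: 20 = 2·9 + 2; at 10: 2·10 + 2 = 22; next = 21
base 10: 21 = 2·10 + 1; at 11: 2·11 + 1 = 23; next = 22
base 11: 22 = 2·11; at 12: 2·12 = 24; next = 23
base 12: 23 = 12 + 11; at 13: 13 + 11 = 24; next = 23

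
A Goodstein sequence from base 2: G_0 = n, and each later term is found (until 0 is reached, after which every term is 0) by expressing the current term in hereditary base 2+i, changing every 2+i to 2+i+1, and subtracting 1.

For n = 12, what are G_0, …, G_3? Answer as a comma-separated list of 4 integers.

G_0 = 12. HB_2(12) = 2^(2 + 1) + 2^2. Bump = 108. G_1 = 107.
G_1 = 107. HB_3(107) = 3^(3 + 1) + 2·3^2 + 2·3 + 2. Bump = 1066. G_2 = 1065.
G_2 = 1065. HB_4(1065) = 4^(4 + 1) + 2·4^2 + 2·4 + 1. Bump = 15686. G_3 = 15685.

12, 107, 1065, 15685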